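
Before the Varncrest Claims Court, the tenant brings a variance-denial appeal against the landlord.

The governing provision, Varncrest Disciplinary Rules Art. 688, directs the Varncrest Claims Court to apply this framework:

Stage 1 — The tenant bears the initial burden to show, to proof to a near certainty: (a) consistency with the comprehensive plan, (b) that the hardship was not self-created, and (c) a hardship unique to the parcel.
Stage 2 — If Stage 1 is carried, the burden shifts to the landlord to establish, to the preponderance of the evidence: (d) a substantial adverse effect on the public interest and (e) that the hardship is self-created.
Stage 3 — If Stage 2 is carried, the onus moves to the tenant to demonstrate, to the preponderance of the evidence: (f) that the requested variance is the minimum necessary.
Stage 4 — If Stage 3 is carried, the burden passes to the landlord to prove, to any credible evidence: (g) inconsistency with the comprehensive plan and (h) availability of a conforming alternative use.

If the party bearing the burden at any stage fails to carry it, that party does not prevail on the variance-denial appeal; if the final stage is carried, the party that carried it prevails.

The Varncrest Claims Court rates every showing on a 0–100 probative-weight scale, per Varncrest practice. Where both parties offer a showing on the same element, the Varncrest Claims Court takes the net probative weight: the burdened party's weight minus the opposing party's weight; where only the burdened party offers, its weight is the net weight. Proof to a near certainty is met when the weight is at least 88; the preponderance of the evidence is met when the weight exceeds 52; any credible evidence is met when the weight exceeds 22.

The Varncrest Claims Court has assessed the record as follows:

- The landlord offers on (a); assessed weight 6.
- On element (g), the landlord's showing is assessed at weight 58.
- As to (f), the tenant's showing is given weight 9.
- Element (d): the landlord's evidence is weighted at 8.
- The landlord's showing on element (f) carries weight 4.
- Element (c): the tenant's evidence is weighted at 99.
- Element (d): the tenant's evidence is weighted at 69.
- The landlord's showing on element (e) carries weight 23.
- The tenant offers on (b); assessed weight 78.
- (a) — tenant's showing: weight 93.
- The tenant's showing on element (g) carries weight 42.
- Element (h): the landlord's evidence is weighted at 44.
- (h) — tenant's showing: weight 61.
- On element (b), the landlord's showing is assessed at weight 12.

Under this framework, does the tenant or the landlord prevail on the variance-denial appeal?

landlord

Stage 1 — burden on tenant; standard: proof to a near certainty (weight is at least 88).
    (a): 93 − 6 = 87 < 88 [not met]
    (b): 78 − 12 = 66 < 88 [not met]
    (c): 99 ≥ 88 [met]
  Not every element is met, so the tenant fails to carry Stage 1.
The landlord prevails.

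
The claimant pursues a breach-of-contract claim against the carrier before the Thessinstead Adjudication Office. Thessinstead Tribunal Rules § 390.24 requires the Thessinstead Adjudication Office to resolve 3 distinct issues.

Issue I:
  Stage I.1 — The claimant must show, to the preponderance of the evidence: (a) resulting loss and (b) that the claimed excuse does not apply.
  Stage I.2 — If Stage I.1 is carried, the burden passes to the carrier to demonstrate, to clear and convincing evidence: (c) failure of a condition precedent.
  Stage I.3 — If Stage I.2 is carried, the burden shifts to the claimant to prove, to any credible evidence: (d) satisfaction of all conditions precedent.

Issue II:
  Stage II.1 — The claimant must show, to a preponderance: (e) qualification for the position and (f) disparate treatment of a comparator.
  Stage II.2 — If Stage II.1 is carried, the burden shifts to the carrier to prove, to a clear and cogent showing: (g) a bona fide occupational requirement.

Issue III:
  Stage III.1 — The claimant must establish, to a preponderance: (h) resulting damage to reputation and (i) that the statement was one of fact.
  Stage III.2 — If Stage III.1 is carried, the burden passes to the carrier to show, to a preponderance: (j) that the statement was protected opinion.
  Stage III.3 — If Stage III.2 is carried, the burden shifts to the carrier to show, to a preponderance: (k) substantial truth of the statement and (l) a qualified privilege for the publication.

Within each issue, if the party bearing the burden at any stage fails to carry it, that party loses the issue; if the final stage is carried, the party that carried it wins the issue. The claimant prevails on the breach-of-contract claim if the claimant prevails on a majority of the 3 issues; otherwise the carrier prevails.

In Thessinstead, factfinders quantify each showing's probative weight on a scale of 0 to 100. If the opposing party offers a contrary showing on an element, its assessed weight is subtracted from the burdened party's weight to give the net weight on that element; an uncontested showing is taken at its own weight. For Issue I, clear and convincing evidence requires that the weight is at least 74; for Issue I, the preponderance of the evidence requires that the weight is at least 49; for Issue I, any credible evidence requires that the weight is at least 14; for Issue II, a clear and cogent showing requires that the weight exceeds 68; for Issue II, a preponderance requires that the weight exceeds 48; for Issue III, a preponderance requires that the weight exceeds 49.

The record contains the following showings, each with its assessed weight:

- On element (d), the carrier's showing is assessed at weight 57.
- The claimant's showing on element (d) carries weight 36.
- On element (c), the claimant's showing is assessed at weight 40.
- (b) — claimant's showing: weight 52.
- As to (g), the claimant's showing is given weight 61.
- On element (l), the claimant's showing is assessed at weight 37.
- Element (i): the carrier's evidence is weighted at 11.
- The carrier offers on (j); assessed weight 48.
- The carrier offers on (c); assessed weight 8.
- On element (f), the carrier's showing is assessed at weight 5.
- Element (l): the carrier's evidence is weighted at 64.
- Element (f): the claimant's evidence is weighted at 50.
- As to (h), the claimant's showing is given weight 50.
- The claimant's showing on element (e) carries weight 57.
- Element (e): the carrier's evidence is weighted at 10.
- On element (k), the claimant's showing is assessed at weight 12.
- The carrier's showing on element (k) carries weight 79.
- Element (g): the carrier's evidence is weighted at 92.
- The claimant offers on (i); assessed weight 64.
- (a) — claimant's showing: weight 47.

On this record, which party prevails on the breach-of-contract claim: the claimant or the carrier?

carrier

— Issue I —
Stage I.1 — burden on claimant; standard: the preponderance of the evidence (weight is at least 49).
    (a): 47 < 49 [not met]
    (b): 52 ≥ 49 [met]
  Stage I.1 not carried; the claimant fails its burden.
So the carrier prevails on this issue.
— Issue II —
Stage II.1 — burden on claimant; standard: a preponderance (weight exceeds 48).
    (e): 57 − 10 = 47 ≤ 48 [not met]
    (f): 50 − 5 = 45 ≤ 48 [not met]
  Stage II.1 not carried; the claimant fails its burden.
The analysis ends at Stage II.1; the carrier prevails on this issue.
— Issue III —
Stage III.1 — burden on claimant; standard: a preponderance (weight exceeds 49).
    (h): 50 > 49 [met]
    (i): 64 − 11 = 53 > 49 [met]
  All elements met. The burden passes to the carrier.
Stage III.2 — burden on carrier; standard: a preponderance (weight exceeds 49).
    (j): 48 ≤ 49 [not met]
  The carrier does not carry Stage III.2.
The claimant prevails on this issue.
Per-issue: Issue I → carrier; Issue II → carrier; Issue III → claimant. The claimant must prevail on a majority of issues; overall, the carrier prevails.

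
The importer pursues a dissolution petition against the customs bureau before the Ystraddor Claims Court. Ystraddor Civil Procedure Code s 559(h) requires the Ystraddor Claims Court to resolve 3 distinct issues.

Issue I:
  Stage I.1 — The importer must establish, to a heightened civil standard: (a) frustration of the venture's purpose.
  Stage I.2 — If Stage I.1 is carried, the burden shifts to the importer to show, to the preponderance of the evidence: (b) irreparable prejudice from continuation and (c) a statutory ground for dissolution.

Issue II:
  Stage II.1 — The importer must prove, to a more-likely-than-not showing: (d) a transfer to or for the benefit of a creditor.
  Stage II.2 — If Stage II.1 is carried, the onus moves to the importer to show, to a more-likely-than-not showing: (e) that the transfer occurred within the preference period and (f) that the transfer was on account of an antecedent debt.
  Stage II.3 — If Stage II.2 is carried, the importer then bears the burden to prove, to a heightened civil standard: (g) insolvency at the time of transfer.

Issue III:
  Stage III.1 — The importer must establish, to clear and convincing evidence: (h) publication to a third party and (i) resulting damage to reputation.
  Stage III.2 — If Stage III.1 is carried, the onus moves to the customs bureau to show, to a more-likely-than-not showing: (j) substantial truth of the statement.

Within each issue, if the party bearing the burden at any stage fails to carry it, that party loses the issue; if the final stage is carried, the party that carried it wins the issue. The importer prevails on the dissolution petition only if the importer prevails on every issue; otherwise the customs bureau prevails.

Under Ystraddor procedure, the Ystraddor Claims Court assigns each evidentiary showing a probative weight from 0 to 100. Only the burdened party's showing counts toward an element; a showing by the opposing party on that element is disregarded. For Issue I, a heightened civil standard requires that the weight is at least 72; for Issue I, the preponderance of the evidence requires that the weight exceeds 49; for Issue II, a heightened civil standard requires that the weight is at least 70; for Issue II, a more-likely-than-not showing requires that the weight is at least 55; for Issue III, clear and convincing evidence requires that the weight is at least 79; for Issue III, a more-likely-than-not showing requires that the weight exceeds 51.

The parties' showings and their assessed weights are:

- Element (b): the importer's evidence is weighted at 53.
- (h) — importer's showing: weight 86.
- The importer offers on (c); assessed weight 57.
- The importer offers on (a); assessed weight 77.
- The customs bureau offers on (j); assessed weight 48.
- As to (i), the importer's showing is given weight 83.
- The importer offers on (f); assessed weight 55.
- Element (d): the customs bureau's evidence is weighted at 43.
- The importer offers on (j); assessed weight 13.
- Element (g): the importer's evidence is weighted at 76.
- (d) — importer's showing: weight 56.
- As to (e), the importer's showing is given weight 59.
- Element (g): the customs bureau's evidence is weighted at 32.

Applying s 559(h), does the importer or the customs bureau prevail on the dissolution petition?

— Issue I —
At Stage I.1 the importer must meet a heightened civil standard (weight is at least 72): on (a) the weight is 77, ≥ 72, so (a) meets the standard.
  Stage I.1 is satisfied; the importer continues to bear the burden.
At Stage I.2 the importer must meet the preponderance of the evidence (weight exceeds 49): on (b) the weight is 53, which does exceed 49, so (b) meets the standard; on (c) the weight is 57, which does exceed 49, so (c) meets the standard.
  Stage I.2 carried; the final stage is satisfied.
Every stage carried; the importer prevails on this issue.
— Issue II —
Stage II.1 — burden on importer; standard: a more-likely-than-not showing (weight is at least 55).
    (d): 56 (customs bureau's 43 disregarded) ≥ 55 [met]
  All elements met. The importer retains the burden for Stage II.2.
Stage II.2 — burden on importer; standard: a more-likely-than-not showing (weight is at least 55).
    (e): 59 ≥ 55 [met]
    (f): 55 ≥ 55 [met]
  Stage II.2 carried; the burden remains with the importer.
Stage II.3 — burden on importer; standard: a heightened civil standard (weight is at least 70).
    (g): 76 (customs bureau's 32 disregarded) ≥ 70 [met]
  Stage II.3 carried; the final stage is satisfied.
All stages carried — the importer prevails on this issue.
— Issue III —
Stage III.1 — burden on importer; standard: clear and convincing evidence (weight is at least 79).
    (h): 86 ≥ 79 [met]
    (i): 83 ≥ 79 [met]
  The importer carries Stage III.1; the customs bureau now bears the burden.
Stage III.2 — burden on customs bureau; standard: a more-likely-than-not showing (weight exceeds 51).
    (j): 48 (importer's 13 disregarded) ≤ 51 [not met]
  Not every element is met, so the customs bureau fails to carry Stage III.2.
The importer prevails on this issue.
Per-issue: Issue I → importer; Issue II → importer; Issue III → importer. The importer must prevail on every issue; overall, the importer prevails.

importer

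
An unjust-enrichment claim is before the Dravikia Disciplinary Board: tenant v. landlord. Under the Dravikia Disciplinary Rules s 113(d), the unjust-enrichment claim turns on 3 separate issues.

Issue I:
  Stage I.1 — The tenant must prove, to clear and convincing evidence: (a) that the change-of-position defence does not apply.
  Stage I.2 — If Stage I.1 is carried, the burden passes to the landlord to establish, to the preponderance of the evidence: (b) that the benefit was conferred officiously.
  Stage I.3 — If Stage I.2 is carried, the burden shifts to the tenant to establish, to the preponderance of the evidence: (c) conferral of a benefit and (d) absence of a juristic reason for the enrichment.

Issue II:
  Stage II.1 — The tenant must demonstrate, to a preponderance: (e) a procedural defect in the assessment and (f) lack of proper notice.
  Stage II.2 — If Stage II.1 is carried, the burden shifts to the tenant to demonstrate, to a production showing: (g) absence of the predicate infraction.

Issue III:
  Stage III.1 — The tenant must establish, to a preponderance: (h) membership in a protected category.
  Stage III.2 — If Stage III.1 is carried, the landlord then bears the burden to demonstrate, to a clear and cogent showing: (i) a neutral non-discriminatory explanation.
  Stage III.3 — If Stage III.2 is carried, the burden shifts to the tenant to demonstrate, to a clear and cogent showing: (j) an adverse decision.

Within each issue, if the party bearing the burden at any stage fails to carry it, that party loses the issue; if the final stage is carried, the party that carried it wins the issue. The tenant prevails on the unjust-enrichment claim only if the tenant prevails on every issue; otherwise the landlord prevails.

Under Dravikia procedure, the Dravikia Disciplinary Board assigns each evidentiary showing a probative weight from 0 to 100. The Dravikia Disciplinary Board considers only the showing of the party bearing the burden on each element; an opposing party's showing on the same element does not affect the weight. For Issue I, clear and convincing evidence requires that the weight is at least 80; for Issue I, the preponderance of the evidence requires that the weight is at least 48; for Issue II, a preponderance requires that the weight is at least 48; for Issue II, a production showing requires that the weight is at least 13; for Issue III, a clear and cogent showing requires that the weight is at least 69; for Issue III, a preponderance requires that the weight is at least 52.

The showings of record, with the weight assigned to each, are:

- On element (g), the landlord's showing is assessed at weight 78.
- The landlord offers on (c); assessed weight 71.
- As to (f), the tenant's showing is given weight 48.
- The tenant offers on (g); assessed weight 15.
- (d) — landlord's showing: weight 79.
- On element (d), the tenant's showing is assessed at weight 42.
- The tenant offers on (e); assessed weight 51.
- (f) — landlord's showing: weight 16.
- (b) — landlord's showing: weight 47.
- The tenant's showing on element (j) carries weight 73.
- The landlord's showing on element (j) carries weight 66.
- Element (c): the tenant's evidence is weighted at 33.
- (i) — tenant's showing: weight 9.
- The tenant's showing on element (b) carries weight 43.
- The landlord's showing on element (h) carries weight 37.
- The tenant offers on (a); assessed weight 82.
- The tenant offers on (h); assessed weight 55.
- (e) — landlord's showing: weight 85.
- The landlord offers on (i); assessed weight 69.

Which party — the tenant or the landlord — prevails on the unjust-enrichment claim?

— Issue I —
Stage I.1 (tenant, clear and convincing evidence, weight is at least 80): (a) 82 ≥ 80 — meets.
  The tenant carries Stage I.1; the landlord now bears the burden.
Stage I.2 (landlord, the preponderance of the evidence, weight is at least 48): (b) 47 (tenant's 43 disregarded) < 48 — fails.
  The landlord does not carry Stage I.2.
The tenant prevails on this issue.
— Issue II —
Stage II.1 (tenant, a preponderance, weight is at least 48): (e) 51 (landlord's 85 disregarded) ≥ 48 — meets; (f) 48 (landlord's 16 disregarded) ≥ 48 — meets.
  Stage II.1 carried; the burden remains with the tenant.
Stage II.2 (tenant, a production showing, weight is at least 13): (g) 15 (landlord's 78 disregarded) ≥ 13 — meets.
  Stage II.2 carried; the final stage is satisfied.
All stages carried — the tenant prevails on this issue.
— Issue III —
Stage III.1 — burden on tenant; standard: a preponderance (weight is at least 52).
    (h): 55 (landlord's 37 disregarded) ≥ 52 [met]
  The tenant carries Stage III.1; the landlord now bears the burden.
Stage III.2 — burden on landlord; standard: a clear and cogent showing (weight is at least 69).
    (i): 69 (tenant's 9 disregarded) ≥ 69 [met]
  Stage III.2 carried; the burden shifts to the tenant.
Stage III.3 — burden on tenant; standard: a clear and cogent showing (weight is at least 69).
    (j): 73 (landlord's 66 disregarded) ≥ 69 [met]
  Stage III.3 carried; the final stage is satisfied.
All stages carried — the tenant prevails on this issue.
Per-issue: Issue I → tenant; Issue II → tenant; Issue III → tenant. The tenant must prevail on every issue; overall, the tenant prevails.

tenant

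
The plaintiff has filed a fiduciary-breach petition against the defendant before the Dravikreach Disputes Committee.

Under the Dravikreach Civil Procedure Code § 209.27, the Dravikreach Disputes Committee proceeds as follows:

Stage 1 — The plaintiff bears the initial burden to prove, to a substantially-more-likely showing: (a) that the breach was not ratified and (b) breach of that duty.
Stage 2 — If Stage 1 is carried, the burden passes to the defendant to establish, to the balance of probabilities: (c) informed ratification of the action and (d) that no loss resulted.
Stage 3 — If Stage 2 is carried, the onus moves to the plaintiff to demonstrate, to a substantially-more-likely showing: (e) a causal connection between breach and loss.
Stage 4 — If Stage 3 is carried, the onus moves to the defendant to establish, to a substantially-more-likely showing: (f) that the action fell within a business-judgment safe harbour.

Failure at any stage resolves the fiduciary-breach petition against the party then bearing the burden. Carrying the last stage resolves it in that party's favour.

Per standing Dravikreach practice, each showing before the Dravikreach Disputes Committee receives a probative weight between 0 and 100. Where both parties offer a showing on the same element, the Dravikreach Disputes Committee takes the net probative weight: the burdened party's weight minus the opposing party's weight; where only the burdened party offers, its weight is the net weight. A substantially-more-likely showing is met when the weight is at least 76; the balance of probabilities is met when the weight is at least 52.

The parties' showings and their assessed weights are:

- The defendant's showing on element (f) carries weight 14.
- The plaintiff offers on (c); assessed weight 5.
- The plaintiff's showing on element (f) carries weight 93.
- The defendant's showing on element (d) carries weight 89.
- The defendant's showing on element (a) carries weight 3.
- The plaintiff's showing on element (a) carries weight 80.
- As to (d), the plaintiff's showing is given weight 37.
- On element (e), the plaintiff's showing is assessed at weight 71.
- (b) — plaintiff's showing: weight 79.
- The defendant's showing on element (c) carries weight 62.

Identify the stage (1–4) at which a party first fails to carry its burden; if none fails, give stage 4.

stage 3

At Stage 1 the plaintiff must meet a substantially-more-likely showing (weight is at least 76): on (a) the weight is 80 less the opposing 3 gives net 77, ≥ 76, so (a) meets the standard; on (b) the weight is 79, which does reach 76, so (b) meets the standard.
  Stage 1 is satisfied; the onus moves to the defendant.
At Stage 2 the defendant must meet the balance of probabilities (weight is at least 52): on (c) the weight is 62 less the opposing 5 gives net 57, which does reach 52, so (c) meets the standard; on (d) the weight is 89 less the opposing 37 gives net 52, ≥ 52, so (d) meets the standard.
  All elements met. The burden passes to the plaintiff.
At Stage 3 the plaintiff must meet a substantially-more-likely showing (weight is at least 76): on (e) the weight is 71, which does not reach 76, so (e) does not meet the standard.
  Stage 3 not carried; the plaintiff fails its burden.
The analysis ends at Stage 3; the defendant prevails.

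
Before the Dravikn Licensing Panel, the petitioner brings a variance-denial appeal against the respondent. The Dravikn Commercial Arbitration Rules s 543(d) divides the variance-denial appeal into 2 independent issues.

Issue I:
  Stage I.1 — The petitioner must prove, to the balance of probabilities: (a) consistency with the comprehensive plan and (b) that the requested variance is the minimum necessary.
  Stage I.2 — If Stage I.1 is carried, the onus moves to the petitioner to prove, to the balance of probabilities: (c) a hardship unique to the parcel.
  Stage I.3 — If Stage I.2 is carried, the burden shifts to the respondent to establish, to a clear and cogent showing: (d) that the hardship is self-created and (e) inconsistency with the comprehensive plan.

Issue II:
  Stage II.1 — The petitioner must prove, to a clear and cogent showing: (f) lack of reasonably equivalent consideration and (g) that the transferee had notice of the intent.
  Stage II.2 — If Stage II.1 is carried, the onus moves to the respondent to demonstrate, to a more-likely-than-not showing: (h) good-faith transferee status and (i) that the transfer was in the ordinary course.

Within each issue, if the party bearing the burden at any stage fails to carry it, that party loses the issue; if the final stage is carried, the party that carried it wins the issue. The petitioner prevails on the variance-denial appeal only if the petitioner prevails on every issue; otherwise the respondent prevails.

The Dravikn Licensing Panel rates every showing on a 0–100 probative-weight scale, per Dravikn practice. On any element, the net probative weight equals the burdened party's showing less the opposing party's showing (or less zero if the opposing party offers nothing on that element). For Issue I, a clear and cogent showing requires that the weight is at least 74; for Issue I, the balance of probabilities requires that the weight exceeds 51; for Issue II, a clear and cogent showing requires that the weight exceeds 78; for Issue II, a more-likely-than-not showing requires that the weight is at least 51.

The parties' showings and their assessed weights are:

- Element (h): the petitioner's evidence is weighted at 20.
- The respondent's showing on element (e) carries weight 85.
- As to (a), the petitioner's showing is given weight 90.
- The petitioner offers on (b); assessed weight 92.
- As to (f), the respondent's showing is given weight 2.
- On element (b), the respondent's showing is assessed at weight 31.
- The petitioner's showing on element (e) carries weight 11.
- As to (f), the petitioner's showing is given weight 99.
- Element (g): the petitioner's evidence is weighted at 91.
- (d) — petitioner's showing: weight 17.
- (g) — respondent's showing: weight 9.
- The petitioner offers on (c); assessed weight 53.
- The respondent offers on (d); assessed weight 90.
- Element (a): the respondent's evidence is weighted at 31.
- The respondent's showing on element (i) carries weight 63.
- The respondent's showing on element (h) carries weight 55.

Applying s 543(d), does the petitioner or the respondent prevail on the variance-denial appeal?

— Issue I —
At Stage I.1 the petitioner must meet the balance of probabilities (weight exceeds 51): on (a) the weight is 90 less the opposing 31 gives net 59, > 51, so (a) meets the standard; on (b) the weight is 92 less the opposing 31 gives net 61, > 51, so (b) meets the standard.
  Stage I.1 carried; the burden remains with the petitioner.
At Stage I.2 the petitioner must meet the balance of probabilities (weight exceeds 51): on (c) the weight is 53, > 51, so (c) meets the standard.
  The petitioner carries Stage I.2; the respondent now bears the burden.
At Stage I.3 the respondent must meet a clear and cogent showing (weight is at least 74): on (d) the weight is 90 less the opposing 17 gives net 73, which does not reach 74, so (d) does not meet the standard; on (e) the weight is 85 less the opposing 11 gives net 74, which does reach 74, so (e) meets the standard.
  Stage I.3 not carried; the respondent fails its burden.
The analysis ends at Stage I.3; the petitioner prevails on this issue.
— Issue II —
At Stage II.1 the petitioner must meet a clear and cogent showing (weight exceeds 78): on (f) the weight is 99 less the opposing 2 gives net 97, > 78, so (f) meets the standard; on (g) the weight is 91 less the opposing 9 gives net 82, which does exceed 78, so (g) meets the standard.
  All elements met. The burden passes to the respondent.
At Stage II.2 the respondent must meet a more-likely-than-not showing (weight is at least 51): on (h) the weight is 55 less the opposing 20 gives net 35, < 51, so (h) does not meet the standard; on (i) the weight is 63, which does reach 51, so (i) meets the standard.
  The respondent does not carry Stage II.2.
So the petitioner prevails on this issue.
Per-issue: Issue I → petitioner; Issue II → petitioner. The petitioner must prevail on every issue; overall, the petitioner prevails.

petitioner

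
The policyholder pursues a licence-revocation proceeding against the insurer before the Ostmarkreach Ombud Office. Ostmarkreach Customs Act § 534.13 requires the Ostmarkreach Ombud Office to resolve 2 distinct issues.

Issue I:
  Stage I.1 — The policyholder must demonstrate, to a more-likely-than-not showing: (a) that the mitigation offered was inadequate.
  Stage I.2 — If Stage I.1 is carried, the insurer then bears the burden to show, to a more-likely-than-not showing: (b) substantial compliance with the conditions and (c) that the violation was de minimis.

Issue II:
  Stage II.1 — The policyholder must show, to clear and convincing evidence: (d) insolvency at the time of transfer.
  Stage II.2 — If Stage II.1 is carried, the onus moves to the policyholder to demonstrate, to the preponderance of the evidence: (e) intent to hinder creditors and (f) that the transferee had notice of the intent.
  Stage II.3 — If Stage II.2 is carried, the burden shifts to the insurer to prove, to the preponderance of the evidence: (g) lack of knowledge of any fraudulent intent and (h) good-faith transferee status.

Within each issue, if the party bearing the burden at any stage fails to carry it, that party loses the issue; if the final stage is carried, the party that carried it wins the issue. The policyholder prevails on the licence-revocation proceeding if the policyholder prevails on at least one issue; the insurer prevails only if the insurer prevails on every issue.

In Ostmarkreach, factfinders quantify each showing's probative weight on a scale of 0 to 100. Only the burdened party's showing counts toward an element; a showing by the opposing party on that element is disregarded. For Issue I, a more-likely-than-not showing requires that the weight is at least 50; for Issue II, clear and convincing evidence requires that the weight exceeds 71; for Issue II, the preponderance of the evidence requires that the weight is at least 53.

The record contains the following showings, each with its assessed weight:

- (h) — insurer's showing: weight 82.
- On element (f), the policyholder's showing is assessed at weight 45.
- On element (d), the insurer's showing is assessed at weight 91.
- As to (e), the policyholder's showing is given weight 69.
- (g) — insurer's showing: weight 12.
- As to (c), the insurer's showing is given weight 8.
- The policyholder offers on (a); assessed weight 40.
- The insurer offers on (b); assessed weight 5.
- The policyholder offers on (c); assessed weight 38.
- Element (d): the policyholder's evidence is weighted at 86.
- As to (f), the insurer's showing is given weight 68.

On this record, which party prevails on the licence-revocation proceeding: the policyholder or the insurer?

insurer

— Issue I —
At Stage I.1 the policyholder must meet a more-likely-than-not showing (weight is at least 50): on (a) the weight is 40, < 50, so (a) does not meet the standard.
  Stage I.1 not carried; the policyholder fails its burden.
The analysis ends at Stage I.1; the insurer prevails on this issue.
— Issue II —
Stage II.1 (policyholder, clear and convincing evidence, weight exceeds 71): (d) 86 (insurer's 91 disregarded) > 71 — meets.
  Stage II.1 is satisfied; the policyholder continues to bear the burden.
Stage II.2 (policyholder, the preponderance of the evidence, weight is at least 53): (e) 69 ≥ 53 — meets; (f) 45 (insurer's 68 disregarded) < 53 — fails.
  Stage II.2 not carried; the policyholder fails its burden.
The analysis ends at Stage II.2; the insurer prevails on this issue.
Per-issue: Issue I → insurer; Issue II → insurer. The policyholder must prevail on at least one issue; overall, the insurer prevails.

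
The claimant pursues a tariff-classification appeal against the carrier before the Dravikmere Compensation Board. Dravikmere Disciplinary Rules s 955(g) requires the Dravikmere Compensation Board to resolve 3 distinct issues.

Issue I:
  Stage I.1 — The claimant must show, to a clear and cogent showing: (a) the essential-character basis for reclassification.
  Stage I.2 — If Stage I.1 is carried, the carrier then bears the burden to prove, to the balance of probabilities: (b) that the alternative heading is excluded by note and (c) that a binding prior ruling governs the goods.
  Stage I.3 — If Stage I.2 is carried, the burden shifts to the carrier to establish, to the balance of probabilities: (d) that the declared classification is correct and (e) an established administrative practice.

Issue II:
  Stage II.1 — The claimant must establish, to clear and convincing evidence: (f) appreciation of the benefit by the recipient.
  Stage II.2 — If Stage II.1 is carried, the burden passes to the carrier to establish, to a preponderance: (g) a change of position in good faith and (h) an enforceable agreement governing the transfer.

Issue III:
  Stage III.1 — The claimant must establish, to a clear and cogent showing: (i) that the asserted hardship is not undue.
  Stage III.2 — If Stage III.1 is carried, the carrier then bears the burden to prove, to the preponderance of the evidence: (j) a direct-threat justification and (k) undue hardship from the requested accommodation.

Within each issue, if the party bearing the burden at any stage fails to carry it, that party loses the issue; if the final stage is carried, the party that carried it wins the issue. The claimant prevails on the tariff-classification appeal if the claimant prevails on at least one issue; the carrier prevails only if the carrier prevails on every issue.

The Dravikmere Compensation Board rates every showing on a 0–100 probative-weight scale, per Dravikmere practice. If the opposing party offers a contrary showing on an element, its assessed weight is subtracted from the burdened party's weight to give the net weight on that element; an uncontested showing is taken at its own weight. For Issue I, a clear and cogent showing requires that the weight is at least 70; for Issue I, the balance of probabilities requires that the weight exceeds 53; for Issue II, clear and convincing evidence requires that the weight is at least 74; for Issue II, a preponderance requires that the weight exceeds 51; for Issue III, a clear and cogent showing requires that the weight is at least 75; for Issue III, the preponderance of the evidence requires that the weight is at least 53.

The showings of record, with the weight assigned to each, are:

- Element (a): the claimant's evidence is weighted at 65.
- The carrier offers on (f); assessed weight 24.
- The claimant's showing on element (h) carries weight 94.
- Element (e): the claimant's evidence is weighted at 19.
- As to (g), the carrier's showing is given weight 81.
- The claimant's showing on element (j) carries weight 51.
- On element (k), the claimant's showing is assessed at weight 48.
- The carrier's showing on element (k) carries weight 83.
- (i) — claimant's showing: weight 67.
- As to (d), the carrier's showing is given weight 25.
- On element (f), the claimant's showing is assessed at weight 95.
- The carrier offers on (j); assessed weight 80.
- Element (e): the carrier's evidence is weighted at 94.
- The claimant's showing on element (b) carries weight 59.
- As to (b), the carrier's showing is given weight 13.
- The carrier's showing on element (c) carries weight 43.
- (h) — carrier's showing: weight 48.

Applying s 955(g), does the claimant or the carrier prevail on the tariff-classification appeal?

— Issue I —
Stage I.1 (claimant, a clear and cogent showing, weight is at least 70): (a) 65 < 70 — fails.
  The claimant does not carry Stage I.1.
The carrier prevails on this issue.
— Issue II —
Stage II.1 — burden on claimant; standard: clear and convincing evidence (weight is at least 74).
    (f): 95 − 24 = 71 < 74 [not met]
  Stage II.1 not carried; the claimant fails its burden.
So the carrier prevails on this issue.
— Issue III —
At Stage III.1 the claimant must meet a clear and cogent showing (weight is at least 75): on (i) the weight is 67, which does not reach 75, so (i) does not meet the standard.
  The claimant does not carry Stage III.1.
So the carrier prevails on this issue.
Per-issue: Issue I → carrier; Issue II → carrier; Issue III → carrier. The claimant must prevail on at least one issue; overall, the carrier prevails.

carrier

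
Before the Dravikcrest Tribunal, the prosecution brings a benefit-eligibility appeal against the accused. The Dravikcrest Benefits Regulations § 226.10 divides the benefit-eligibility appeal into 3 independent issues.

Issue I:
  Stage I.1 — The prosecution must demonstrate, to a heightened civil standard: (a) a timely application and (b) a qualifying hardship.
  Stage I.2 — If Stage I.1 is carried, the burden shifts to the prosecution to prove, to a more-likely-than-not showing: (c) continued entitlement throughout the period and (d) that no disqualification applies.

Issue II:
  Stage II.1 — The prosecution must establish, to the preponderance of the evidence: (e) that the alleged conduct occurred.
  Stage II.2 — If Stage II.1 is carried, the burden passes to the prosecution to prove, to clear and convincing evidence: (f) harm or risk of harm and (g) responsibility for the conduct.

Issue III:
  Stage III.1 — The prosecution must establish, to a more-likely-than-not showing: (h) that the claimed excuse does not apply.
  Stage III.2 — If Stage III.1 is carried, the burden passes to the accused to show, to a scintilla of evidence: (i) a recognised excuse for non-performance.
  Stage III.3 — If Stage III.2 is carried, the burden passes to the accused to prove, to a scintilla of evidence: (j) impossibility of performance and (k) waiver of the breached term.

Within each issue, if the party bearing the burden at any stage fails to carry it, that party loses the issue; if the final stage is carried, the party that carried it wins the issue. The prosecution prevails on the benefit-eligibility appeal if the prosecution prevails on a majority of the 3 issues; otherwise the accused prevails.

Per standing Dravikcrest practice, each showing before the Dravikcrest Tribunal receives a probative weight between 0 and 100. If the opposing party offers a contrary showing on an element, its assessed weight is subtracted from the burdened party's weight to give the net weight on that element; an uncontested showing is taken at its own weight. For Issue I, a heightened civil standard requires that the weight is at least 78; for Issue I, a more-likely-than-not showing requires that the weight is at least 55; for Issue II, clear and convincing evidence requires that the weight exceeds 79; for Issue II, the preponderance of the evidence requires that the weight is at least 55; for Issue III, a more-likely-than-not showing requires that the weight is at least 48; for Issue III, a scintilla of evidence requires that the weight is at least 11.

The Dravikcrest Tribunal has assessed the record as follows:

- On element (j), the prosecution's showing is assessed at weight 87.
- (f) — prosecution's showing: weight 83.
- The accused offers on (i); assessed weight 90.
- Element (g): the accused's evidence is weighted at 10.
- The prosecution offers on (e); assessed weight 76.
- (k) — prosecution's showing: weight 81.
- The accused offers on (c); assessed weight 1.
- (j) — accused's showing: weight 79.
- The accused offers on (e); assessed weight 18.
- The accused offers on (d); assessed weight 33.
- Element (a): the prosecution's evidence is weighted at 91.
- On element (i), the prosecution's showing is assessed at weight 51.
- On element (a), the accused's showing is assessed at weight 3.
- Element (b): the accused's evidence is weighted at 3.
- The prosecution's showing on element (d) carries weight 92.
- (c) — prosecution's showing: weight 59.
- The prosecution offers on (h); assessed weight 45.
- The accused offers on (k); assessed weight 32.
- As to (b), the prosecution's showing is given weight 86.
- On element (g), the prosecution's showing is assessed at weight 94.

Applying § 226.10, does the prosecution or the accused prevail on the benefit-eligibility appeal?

— Issue I —
At Stage I.1 the prosecution must meet a heightened civil standard (weight is at least 78): on (a) the weight is 91 less the opposing 3 gives net 88, which does reach 78, so (a) meets the standard; on (b) the weight is 86 less the opposing 3 gives net 83, which does reach 78, so (b) meets the standard.
  All elements met. The prosecution retains the burden for Stage I.2.
At Stage I.2 the prosecution must meet a more-likely-than-not showing (weight is at least 55): on (c) the weight is 59 less the opposing 1 gives net 58, which does reach 55, so (c) meets the standard; on (d) the weight is 92 less the opposing 33 gives net 59, ≥ 55, so (d) meets the standard.
  Stage I.2 carried; the final stage is satisfied.
Every stage carried; the prosecution prevails on this issue.
— Issue II —
Stage II.1 — burden on prosecution; standard: the preponderance of the evidence (weight is at least 55).
    (e): 76 − 18 = 58 ≥ 55 [met]
  All elements met. The prosecution retains the burden for Stage II.2.
Stage II.2 — burden on prosecution; standard: clear and convincing evidence (weight exceeds 79).
    (f): 83 > 79 [met]
    (g): 94 − 10 = 84 > 79 [met]
  Stage II.2 carried; the final stage is satisfied.
With every stage satisfied, the prosecution prevails on this issue.
— Issue III —
At Stage III.1 the prosecution must meet a more-likely-than-not showing (weight is at least 48): on (h) the weight is 45, which does not reach 48, so (h) does not meet the standard.
  The prosecution does not carry Stage III.1.
The analysis ends at Stage III.1; the accused prevails on this issue.
Per-issue: Issue I → prosecution; Issue II → prosecution; Issue III → accused. The prosecution must prevail on a majority of issues; overall, the prosecution prevails.

prosecution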